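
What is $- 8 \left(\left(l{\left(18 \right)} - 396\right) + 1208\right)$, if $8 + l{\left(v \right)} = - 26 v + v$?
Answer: $-2832$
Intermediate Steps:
$l{\left(v \right)} = -8 - 25 v$ ($l{\left(v \right)} = -8 + \left(- 26 v + v\right) = -8 - 25 v$)
$- 8 \left(\left(l{\left(18 \right)} - 396\right) + 1208\right) = - 8 \left(\left(\left(-8 - 450\right) - 396\right) + 1208\right) = - 8 \left(\left(-458 - 396\right) + 1208\right) = - 8 \left(-854 + 1208\right) = \left(-8\right) 354 = -2832$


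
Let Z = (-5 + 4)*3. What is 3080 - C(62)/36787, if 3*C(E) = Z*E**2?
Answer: 113307804/36787 ≈ 3080.1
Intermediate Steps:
Z = -3 (Z = -1*3 = -3)
C(E) = -E**2 (C(E) = (-3*E**2)/3 = -E**2)
3080 - C(62)/36787 = 3080 - (-1*62**2)/36787 = 3080 - (-1*3844)/36787 = 3080 - (-3844)/36787 = 3080 - 1*(-3844/36787) = 3080 + 3844/36787 = 113307804/36787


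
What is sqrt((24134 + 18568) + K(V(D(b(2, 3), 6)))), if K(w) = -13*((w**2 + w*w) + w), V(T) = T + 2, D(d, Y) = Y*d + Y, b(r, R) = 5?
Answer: 2*sqrt(1166) ≈ 68.293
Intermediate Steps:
D(d, Y) = Y + Y*d
V(T) = 2 + T
K(w) = -26*w**2 - 13*w (K(w) = -13*((w**2 + w**2) + w) = -13*(2*w**2 + w) = -13*(w + 2*w**2) = -26*w**2 - 13*w)
sqrt((24134 + 18568) + K(V(D(b(2, 3), 6)))) = sqrt((24134 + 18568) - 13*(2 + 6*(1 + 5))*(1 + 2*(2 + 6*(1 + 5)))) = sqrt(42702 - 13*(2 + 6*6)*(1 + 2*(2 + 6*6))) = sqrt(42702 - 13*(2 + 36)*(1 + 2*(2 + 36))) = sqrt(42702 - 13*38*(1 + 2*38)) = sqrt(42702 - 13*38*(1 + 76)) = sqrt(42702 - 13*38*77) = sqrt(42702 - 38038) = sqrt(4664) = 2*sqrt(1166)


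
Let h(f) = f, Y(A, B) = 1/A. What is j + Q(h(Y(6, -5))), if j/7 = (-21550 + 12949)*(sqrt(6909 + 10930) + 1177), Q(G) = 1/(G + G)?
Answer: -70863636 - 60207*sqrt(17839) ≈ -7.8905e+7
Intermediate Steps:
Q(G) = 1/(2*G)
j = -70863639 - 60207*sqrt(17839) (j = 7*((-21550 + 12949)*(sqrt(6909 + 10930) + 1177)) = 7*(-8601*(sqrt(17839) + 1177)) = 7*(-8601*(1177 + sqrt(17839))) = 7*(-10123377 - 8601*sqrt(17839)) = -70863639 - 60207*sqrt(17839) ≈ -7.8905e+7)
j + Q(h(Y(6, -5))) = (-70863639 - 60207*sqrt(17839)) + 1/(2*(1/6)) = (-70863639 - 60207*sqrt(17839)) + (1/2)*6 = (-70863639 - 60207*sqrt(17839)) + 3 = -70863636 - 60207*sqrt(17839)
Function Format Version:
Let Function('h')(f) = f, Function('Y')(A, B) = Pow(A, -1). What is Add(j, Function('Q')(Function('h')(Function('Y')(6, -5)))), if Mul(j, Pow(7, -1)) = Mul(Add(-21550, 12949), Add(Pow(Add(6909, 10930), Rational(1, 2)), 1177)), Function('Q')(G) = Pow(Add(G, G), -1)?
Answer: Add(-70863636, Mul(-60207, Pow(17839, Rational(1, 2)))) ≈ -7.8905e+7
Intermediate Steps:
Function('Q')(G) = Mul(Rational(1, 2), Pow(G, -1)) (Function('Q')(G) = Pow(Mul(2, G), -1) = Mul(Rational(1, 2), Pow(G, -1)))
j = Add(-70863639, Mul(-60207, Pow(17839, Rational(1, 2)))) (j = Mul(7, Mul(Add(-21550, 12949), Add(Pow(Add(6909, 10930), Rational(1, 2)), 1177))) = Mul(7, Mul(-8601, Add(Pow(17839, Rational(1, 2)), 1177))) = Mul(7, Mul(-8601, Add(1177, Pow(17839, Rational(1, 2))))) = Mul(7, Add(-10123377, Mul(-8601, Pow(17839, Rational(1, 2))))) = Add(-70863639, Mul(-60207, Pow(17839, Rational(1, 2)))) ≈ -7.8905e+7)
Add(j, Function('Q')(Function('h')(Function('Y')(6, -5)))) = Add(Add(-70863639, Mul(-60207, Pow(17839, Rational(1, 2)))), Mul(Rational(1, 2), Pow(Pow(6, -1), -1))) = Add(Add(-70863639, Mul(-60207, Pow(17839, Rational(1, 2)))), Mul(Rational(1, 2), Pow(Rational(1, 6), -1))) = Add(Add(-70863639, Mul(-60207, Pow(17839, Rational(1, 2)))), Mul(Rational(1, 2), 6)) = Add(Add(-70863639, Mul(-60207, Pow(17839, Rational(1, 2)))), 3) = Add(-70863636, Mul(-60207, Pow(17839, Rational(1, 2))))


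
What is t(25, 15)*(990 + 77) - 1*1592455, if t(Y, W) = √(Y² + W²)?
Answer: -1592455 + 5335*√34 ≈ -1.5613e+6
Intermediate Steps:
t(Y, W) = √(W² + Y²)
t(25, 15)*(990 + 77) - 1*1592455 = √(15² + 25²)*(990 + 77) - 1*1592455 = √(225 + 625)*1067 - 1592455 = √850*1067 - 1592455 = (5*√34)*1067 - 1592455 = 5335*√34 - 1592455 = -1592455 + 5335*√34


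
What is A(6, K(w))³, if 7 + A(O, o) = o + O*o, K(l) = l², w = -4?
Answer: 1157625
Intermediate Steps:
A(O, o) = -7 + o + O*o (A(O, o) = -7 + (o + O*o) = -7 + o + O*o)
A(6, K(w))³ = (-7 + (-4)² + 6*(-4)²)³ = (-7 + 16 + 6*16)³ = (-7 + 16 + 96)³ = 105³ = 1157625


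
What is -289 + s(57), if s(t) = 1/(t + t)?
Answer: -32945/114 ≈ -288.99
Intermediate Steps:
s(t) = 1/(2*t)
-289 + s(57) = -289 + (1/2)/57 = -289 + (1/2)*(1/57) = -289 + 1/114 = -32945/114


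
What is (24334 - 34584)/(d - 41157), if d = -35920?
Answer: 10250/77077 ≈ 0.13298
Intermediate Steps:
(24334 - 34584)/(d - 41157) = (24334 - 34584)/(-35920 - 41157) = -10250/(-77077) = -10250*(-1/77077) = 10250/77077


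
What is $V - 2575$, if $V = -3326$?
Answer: $-5901$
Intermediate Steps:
$V - 2575 = -3326 - 2575 = -5901$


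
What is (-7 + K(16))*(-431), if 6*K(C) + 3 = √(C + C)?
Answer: 6465/2 - 862*√2/3 ≈ 2826.1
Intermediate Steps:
K(C) = -½ + √2*√C/6 (K(C) = -½ + √(C + C)/6 = -½ + √(2*C)/6 = -½ + (√2*√C)/6 = -½ + √2*√C/6)
(-7 + K(16))*(-431) = (-7 + (-½ + √2*√16/6))*(-431) = (-7 + (-½ + (⅙)*√2*4))*(-431) = (-7 + (-½ + 2*√2/3))*(-431) = (-15/2 + 2*√2/3)*(-431) = 6465/2 - 862*√2/3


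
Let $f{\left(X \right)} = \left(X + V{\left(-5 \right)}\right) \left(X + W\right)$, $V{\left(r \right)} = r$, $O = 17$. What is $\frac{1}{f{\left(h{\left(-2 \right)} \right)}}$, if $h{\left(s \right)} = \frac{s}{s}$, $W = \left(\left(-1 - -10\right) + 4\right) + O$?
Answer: $- \frac{1}{124} \approx -0.0080645$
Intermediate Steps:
$W = 30$ ($W = \left(\left(-1 - -10\right) + 4\right) + 17 = \left(\left(-1 + 10\right) + 4\right) + 17 = \left(9 + 4\right) + 17 = 13 + 17 = 30$)
$h{\left(s \right)} = 1$
$f{\left(X \right)} = \left(-5 + X\right) \left(30 + X\right)$ ($f{\left(X \right)} = \left(X - 5\right) \left(X + 30\right) = \left(-5 + X\right) \left(30 + X\right)$)
$\frac{1}{f{\left(h{\left(-2 \right)} \right)}} = \frac{1}{-150 + 1^{2} + 25 \cdot 1} = \frac{1}{-150 + 1 + 25} = \frac{1}{-124} = - \frac{1}{124}$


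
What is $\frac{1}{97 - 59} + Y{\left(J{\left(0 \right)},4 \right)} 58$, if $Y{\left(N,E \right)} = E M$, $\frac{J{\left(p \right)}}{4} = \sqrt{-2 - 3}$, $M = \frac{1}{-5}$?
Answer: $- \frac{8811}{190} \approx -46.374$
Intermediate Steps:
$M = - \frac{1}{5} \approx -0.2$
$J{\left(p \right)} = 4 i \sqrt{5}$ ($J{\left(p \right)} = 4 \sqrt{-2 - 3} = 4 \sqrt{-5} = 4 i \sqrt{5}$)
$Y{\left(N,E \right)} = - \frac{E}{5}$ ($Y{\left(N,E \right)} = E \left(- \frac{1}{5}\right) = - \frac{E}{5}$)
$\frac{1}{97 - 59} + Y{\left(J{\left(0 \right)},4 \right)} 58 = \frac{1}{97 - 59} + \left(- \frac{1}{5}\right) 4 \cdot 58 = \frac{1}{38} - \frac{232}{5} = - \frac{8811}{190}$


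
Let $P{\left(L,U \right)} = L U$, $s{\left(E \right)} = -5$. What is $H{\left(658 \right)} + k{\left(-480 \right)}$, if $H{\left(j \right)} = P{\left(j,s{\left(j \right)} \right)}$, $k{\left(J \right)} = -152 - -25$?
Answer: $-3417$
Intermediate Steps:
$k{\left(J \right)} = -127$ ($k{\left(J \right)} = -152 + 25 = -127$)
$H{\left(j \right)} = - 5 j$ ($H{\left(j \right)} = j \left(-5\right) = - 5 j$)
$H{\left(658 \right)} + k{\left(-480 \right)} = \left(-5\right) 658 - 127 = -3290 - 127 = -3417$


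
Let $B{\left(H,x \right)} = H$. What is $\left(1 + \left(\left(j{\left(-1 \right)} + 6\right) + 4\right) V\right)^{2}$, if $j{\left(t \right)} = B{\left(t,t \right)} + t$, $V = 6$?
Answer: $2401$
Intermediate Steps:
$j{\left(t \right)} = 2 t$ ($j{\left(t \right)} = t + t = 2 t$)
$\left(1 + \left(\left(j{\left(-1 \right)} + 6\right) + 4\right) V\right)^{2} = \left(1 + \left(\left(2 \left(-1\right) + 6\right) + 4\right) 6\right)^{2} = \left(1 + \left(\left(-2 + 6\right) + 4\right) 6\right)^{2} = \left(1 + \left(4 + 4\right) 6\right)^{2} = \left(1 + 8 \cdot 6\right)^{2} = \left(1 + 48\right)^{2} = 49^{2} = 2401$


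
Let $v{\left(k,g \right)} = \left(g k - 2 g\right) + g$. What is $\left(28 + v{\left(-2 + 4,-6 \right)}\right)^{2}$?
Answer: $484$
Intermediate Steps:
$v{\left(k,g \right)} = - g + g k$ ($v{\left(k,g \right)} = \left(- 2 g + g k\right) + g = - g + g k$)
$\left(28 + v{\left(-2 + 4,-6 \right)}\right)^{2} = \left(28 - 6 \left(-1 + \left(-2 + 4\right)\right)\right)^{2} = \left(28 - 6 \left(-1 + 2\right)\right)^{2} = \left(28 - 6\right)^{2} = 22^{2} = 484$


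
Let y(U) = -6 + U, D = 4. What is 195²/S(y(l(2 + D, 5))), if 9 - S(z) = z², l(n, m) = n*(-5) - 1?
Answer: -7605/272 ≈ -27.960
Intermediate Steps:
l(n, m) = -1 - 5*n (l(n, m) = -5*n - 1 = -1 - 5*n)
S(z) = 9 - z²
195²/S(y(l(2 + D, 5))) = 195²/(9 - (-6 + (-1 - 5*(2 + 4)))²) = 38025/(9 - (-6 + (-1 - 5*6))²) = 38025/(9 - (-6 + (-1 - 30))²) = 38025/(9 - (-6 - 31)²) = 38025/(9 - 1*(-37)²) = 38025/(9 - 1*1369) = 38025/(9 - 1369) = 38025/(-1360) = 38025*(-1/1360) = -7605/272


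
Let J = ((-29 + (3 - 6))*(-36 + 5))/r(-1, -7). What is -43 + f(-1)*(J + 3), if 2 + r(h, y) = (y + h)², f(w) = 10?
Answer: 147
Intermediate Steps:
r(h, y) = -2 + (h + y)² (r(h, y) = -2 + (y + h)² = -2 + (h + y)²)
J = 16 (J = ((-29 + (3 - 6))*(-36 + 5))/(-2 + (-1 - 7)²) = ((-29 - 3)*(-31))/(-2 + (-8)²) = (-32*(-31))/(-2 + 64) = 992/62 = 992*(1/62) = 16)
-43 + f(-1)*(J + 3) = -43 + 10*(16 + 3) = -43 + 10*19 = -43 + 190 = 147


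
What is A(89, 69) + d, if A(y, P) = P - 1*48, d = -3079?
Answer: -3058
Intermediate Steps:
A(y, P) = -48 + P (A(y, P) = P - 48 = -48 + P)
A(89, 69) + d = (-48 + 69) - 3079 = 21 - 3079 = -3058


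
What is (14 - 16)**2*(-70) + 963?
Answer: 683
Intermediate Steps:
(14 - 16)**2*(-70) + 963 = (-2)**2*(-70) + 963 = 4*(-70) + 963 = -280 + 963 = 683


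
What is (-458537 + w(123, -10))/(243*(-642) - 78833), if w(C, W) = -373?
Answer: 458910/234839 ≈ 1.9541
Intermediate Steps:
(-458537 + w(123, -10))/(243*(-642) - 78833) = (-458537 - 373)/(243*(-642) - 78833) = -458910/(-156006 - 78833) = -458910/(-234839) = -458910*(-1/234839) = 458910/234839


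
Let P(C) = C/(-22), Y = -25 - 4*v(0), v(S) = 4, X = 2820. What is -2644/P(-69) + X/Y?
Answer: -2579468/2829 ≈ -911.79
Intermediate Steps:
Y = -41 (Y = -25 - 4*4 = -25 - 16 = -41)
P(C) = -C/22 (P(C) = C*(-1/22) = -C/22)
-2644/P(-69) + X/Y = -2644/((-1/22*(-69))) + 2820/(-41) = -2644/69/22 + 2820*(-1/41) = -2644*22/69 - 2820/41 = -58168/69 - 2820/41 = -2579468/2829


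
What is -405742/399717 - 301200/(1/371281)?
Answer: -44700287036478142/399717 ≈ -1.1183e+11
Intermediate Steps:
-405742/399717 - 301200/(1/371281) = -405742*1/399717 - 301200/1/371281 = -405742/399717 - 301200*371281 = -405742/399717 - 111829837200 = -44700287036478142/399717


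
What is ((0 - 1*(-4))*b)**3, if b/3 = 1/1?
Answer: 1728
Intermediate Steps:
b = 3 (b = 3/1 = 3*1 = 3)
((0 - 1*(-4))*b)**3 = ((0 - 1*(-4))*3)**3 = ((0 + 4)*3)**3 = (4*3)**3 = 12**3 = 1728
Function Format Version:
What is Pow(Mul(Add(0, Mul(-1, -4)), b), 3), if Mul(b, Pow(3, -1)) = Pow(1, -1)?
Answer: 1728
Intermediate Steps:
b = 3 (b = Mul(3, Pow(1, -1)) = Mul(3, 1) = 3)
Pow(Mul(Add(0, Mul(-1, -4)), b), 3) = Pow(Mul(Add(0, Mul(-1, -4)), 3), 3) = Pow(Mul(Add(0, 4), 3), 3) = Pow(Mul(4, 3), 3) = Pow(12, 3) = 1728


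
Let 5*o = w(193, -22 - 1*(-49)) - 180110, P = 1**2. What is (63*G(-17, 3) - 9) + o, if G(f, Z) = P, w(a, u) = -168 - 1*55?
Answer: -180063/5 ≈ -36013.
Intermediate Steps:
w(a, u) = -223 (w(a, u) = -168 - 55 = -223)
P = 1
G(f, Z) = 1
o = -180333/5 (o = (-223 - 180110)/5 = (1/5)*(-180333) = -180333/5 ≈ -36067.)
(63*G(-17, 3) - 9) + o = (63*1 - 9) - 180333/5 = (63 - 9) - 180333/5 = 54 - 180333/5 = -180063/5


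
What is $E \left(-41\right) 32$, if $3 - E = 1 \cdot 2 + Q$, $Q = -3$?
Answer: $-5248$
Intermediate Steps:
$E = 4$ ($E = 3 - \left(1 \cdot 2 - 3\right) = 3 - \left(2 - 3\right) = 3 - -1 = 3 + 1 = 4$)
$E \left(-41\right) 32 = 4 \left(-41\right) 32 = \left(-164\right) 32 = -5248$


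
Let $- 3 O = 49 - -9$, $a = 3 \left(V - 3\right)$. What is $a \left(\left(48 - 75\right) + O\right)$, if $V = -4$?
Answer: $973$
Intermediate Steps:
$a = -21$ ($a = 3 \left(-4 - 3\right) = 3 \left(-7\right) = -21$)
$O = - \frac{58}{3}$ ($O = - \frac{49 - -9}{3} = - \frac{49 + 9}{3} = \left(- \frac{1}{3}\right) 58 = - \frac{58}{3} \approx -19.333$)
$a \left(\left(48 - 75\right) + O\right) = - 21 \left(\left(48 - 75\right) - \frac{58}{3}\right) = - 21 \left(-27 - \frac{58}{3}\right) = \left(-21\right) \left(- \frac{139}{3}\right) = 973$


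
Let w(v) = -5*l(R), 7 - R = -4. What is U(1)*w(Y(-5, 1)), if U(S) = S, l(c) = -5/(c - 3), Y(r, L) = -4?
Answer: 25/8 ≈ 3.1250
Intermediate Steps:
R = 11 (R = 7 - 1*(-4) = 7 + 4 = 11)
l(c) = -5/(-3 + c)
w(v) = 25/8 (w(v) = -(-25)/(-3 + 11) = -(-25)/8 = -5*(-5/8) = 25/8)
U(1)*w(Y(-5, 1)) = 1*(25/8) = 25/8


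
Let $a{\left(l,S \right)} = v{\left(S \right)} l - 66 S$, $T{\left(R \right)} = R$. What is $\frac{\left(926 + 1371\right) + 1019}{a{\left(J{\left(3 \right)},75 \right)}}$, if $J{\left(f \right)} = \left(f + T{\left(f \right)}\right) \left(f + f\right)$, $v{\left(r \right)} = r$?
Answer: $- \frac{1658}{1125} \approx -1.4738$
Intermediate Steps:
$J{\left(f \right)} = 4 f^{2}$ ($J{\left(f \right)} = \left(f + f\right) \left(f + f\right) = 2 f 2 f = 4 f^{2}$)
$a{\left(l,S \right)} = - 66 S + S l$ ($a{\left(l,S \right)} = S l - 66 S = - 66 S + S l$)
$\frac{\left(926 + 1371\right) + 1019}{a{\left(J{\left(3 \right)},75 \right)}} = \frac{\left(926 + 1371\right) + 1019}{75 \left(-66 + 4 \cdot 3^{2}\right)} = \frac{2297 + 1019}{75 \left(-66 + 4 \cdot 9\right)} = \frac{3316}{75 \left(-66 + 36\right)} = \frac{3316}{75 \left(-30\right)} = \frac{3316}{-2250} = 3316 \left(- \frac{1}{2250}\right) = - \frac{1658}{1125}$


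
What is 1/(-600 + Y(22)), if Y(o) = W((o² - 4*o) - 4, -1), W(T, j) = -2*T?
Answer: -1/1384 ≈ -0.00072254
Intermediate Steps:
Y(o) = 8 - 2*o² + 8*o (Y(o) = -2*((o² - 4*o) - 4) = -2*(-4 + o² - 4*o) = 8 - 2*o² + 8*o)
1/(-600 + Y(22)) = 1/(-600 + (8 - 2*22² + 8*22)) = 1/(-600 + (8 - 2*484 + 176)) = 1/(-600 + (8 - 968 + 176)) = 1/(-600 - 784) = 1/(-1384) = -1/1384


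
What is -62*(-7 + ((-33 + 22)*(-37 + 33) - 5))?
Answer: -1984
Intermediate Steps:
-62*(-7 + ((-33 + 22)*(-37 + 33) - 5)) = -62*(-7 + (-11*(-4) - 5)) = -62*(-7 + (44 - 5)) = -62*(-7 + 39) = -62*32 = -1984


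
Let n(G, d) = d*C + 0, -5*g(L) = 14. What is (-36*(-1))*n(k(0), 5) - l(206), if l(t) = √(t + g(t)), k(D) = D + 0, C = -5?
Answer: -900 - 2*√1270/5 ≈ -914.25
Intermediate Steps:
k(D) = D
g(L) = -14/5 (g(L) = -⅕*14 = -14/5)
n(G, d) = -5*d (n(G, d) = d*(-5) + 0 = -5*d + 0 = -5*d)
l(t) = √(-14/5 + t) (l(t) = √(t - 14/5) = √(-14/5 + t))
(-36*(-1))*n(k(0), 5) - l(206) = (-36*(-1))*(-5*5) - √(-70 + 25*206)/5 = -36*(-1)*(-25) - √(-70 + 5150)/5 = 36*(-25) - √5080/5 = -900 - 2*√1270/5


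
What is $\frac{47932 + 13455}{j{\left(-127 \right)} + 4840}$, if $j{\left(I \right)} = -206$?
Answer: $\frac{61387}{4634} \approx 13.247$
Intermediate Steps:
$\frac{47932 + 13455}{j{\left(-127 \right)} + 4840} = \frac{47932 + 13455}{-206 + 4840} = \frac{61387}{4634}$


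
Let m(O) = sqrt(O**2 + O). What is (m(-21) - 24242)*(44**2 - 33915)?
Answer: 775234918 - 63958*sqrt(105) ≈ 7.7458e+8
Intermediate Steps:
m(O) = sqrt(O + O**2)
(m(-21) - 24242)*(44**2 - 33915) = (sqrt(-21*(1 - 21)) - 24242)*(44**2 - 33915) = (sqrt(-21*(-20)) - 24242)*(1936 - 33915) = (sqrt(420) - 24242)*(-31979) = (2*sqrt(105) - 24242)*(-31979) = (-24242 + 2*sqrt(105))*(-31979) = 775234918 - 63958*sqrt(105)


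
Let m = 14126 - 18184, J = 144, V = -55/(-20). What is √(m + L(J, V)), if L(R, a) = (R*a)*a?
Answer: I*√2969 ≈ 54.489*I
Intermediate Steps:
V = 11/4 (V = -55*(-1/20) = 11/4 ≈ 2.7500)
L(R, a) = R*a²
m = -4058
√(m + L(J, V)) = √(-4058 + 144*(11/4)²) = √(-4058 + 144*(121/16)) = √(-4058 + 1089) = √(-2969) = I*√2969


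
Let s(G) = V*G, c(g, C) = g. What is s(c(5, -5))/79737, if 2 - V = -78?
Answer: 400/79737 ≈ 0.0050165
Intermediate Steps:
V = 80 (V = 2 - 1*(-78) = 2 + 78 = 80)
s(G) = 80*G
s(c(5, -5))/79737 = (80*5)/79737 = 400*(1/79737) = 400/79737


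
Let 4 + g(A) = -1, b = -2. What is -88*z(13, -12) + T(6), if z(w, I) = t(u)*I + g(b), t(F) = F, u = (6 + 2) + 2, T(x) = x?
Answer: 11006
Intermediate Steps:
g(A) = -5 (g(A) = -4 - 1 = -5)
u = 10 (u = 8 + 2 = 10)
z(w, I) = -5 + 10*I (z(w, I) = 10*I - 5 = -5 + 10*I)
-88*z(13, -12) + T(6) = -88*(-5 + 10*(-12)) + 6 = -88*(-5 - 120) + 6 = -88*(-125) + 6 = 11000 + 6 = 11006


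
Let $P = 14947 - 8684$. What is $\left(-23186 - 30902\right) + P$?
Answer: $-47825$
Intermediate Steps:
$P = 6263$
$\left(-23186 - 30902\right) + P = \left(-23186 - 30902\right) + 6263 = -54088 + 6263 = -47825$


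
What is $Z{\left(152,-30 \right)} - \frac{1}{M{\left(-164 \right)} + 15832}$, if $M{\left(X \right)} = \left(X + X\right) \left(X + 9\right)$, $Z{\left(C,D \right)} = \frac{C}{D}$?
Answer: $- \frac{1689029}{333360} \approx -5.0667$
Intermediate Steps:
$M{\left(X \right)} = 2 X \left(9 + X\right)$
$Z{\left(152,-30 \right)} - \frac{1}{M{\left(-164 \right)} + 15832} = \frac{152}{-30} - \frac{1}{2 \left(-164\right) \left(9 - 164\right) + 15832} = 152 \left(- \frac{1}{30}\right) - \frac{1}{2 \left(-164\right) \left(-155\right) + 15832} = - \frac{76}{15} - \frac{1}{50840 + 15832} = - \frac{76}{15} - \frac{1}{66672} = - \frac{1689029}{333360}$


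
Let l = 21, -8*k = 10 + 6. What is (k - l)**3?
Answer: -12167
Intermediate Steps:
k = -2 (k = -(10 + 6)/8 = -1/8*16 = -2)
(k - l)**3 = (-2 - 1*21)**3 = (-2 - 21)**3 = (-23)**3 = -12167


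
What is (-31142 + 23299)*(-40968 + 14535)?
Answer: 207314019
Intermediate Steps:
(-31142 + 23299)*(-40968 + 14535) = -7843*(-26433) = 207314019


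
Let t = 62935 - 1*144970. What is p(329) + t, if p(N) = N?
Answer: -81706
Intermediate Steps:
t = -82035 (t = 62935 - 144970 = -82035)
p(329) + t = 329 - 82035 = -81706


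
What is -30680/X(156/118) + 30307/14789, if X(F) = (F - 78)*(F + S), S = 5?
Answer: 31356992767/479917839 ≈ 65.338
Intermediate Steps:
X(F) = (-78 + F)*(5 + F) (X(F) = (F - 78)*(F + 5) = (-78 + F)*(5 + F))
-30680/X(156/118) + 30307/14789 = -30680/(-390 + (156/118)**2 - 11388/118) + 30307/14789 = -30680/(-390 + (156*(1/118))**2 - 11388/118) + 30307*(1/14789) = -30680/(-390 + (78/59)**2 - 73*78/59) + 30307/14789 = -30680/(-390 + 6084/3481 - 5694/59) + 30307/14789 = -30680/(-1687452/3481) + 30307/14789 = -30680*(-3481/1687452) + 30307/14789 = 2053790/32451 + 30307/14789 = 31356992767/479917839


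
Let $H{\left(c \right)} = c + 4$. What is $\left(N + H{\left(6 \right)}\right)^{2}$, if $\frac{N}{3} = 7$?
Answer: $961$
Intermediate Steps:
$H{\left(c \right)} = 4 + c$
$N = 21$ ($N = 3 \cdot 7 = 21$)
$\left(N + H{\left(6 \right)}\right)^{2} = \left(21 + \left(4 + 6\right)\right)^{2} = \left(21 + 10\right)^{2} = 31^{2} = 961$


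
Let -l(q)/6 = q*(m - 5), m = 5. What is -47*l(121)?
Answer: 0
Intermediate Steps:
l(q) = 0 (l(q) = -6*q*(5 - 5) = -6*q*0 = -6*0 = 0)
-47*l(121) = -47*0 = 0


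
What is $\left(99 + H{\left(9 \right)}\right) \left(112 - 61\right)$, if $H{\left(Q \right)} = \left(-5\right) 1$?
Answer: $4794$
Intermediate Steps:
$H{\left(Q \right)} = -5$
$\left(99 + H{\left(9 \right)}\right) \left(112 - 61\right) = \left(99 - 5\right) \left(112 - 61\right) = 94 \cdot 51 = 4794$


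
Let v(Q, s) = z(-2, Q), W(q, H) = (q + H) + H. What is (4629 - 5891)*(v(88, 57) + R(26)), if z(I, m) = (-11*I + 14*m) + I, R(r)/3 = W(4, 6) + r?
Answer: -1739036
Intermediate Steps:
W(q, H) = q + 2*H (W(q, H) = (H + q) + H = q + 2*H)
R(r) = 48 + 3*r (R(r) = 3*((4 + 2*6) + r) = 3*((4 + 12) + r) = 3*(16 + r) = 48 + 3*r)
z(I, m) = -10*I + 14*m
v(Q, s) = 20 + 14*Q (v(Q, s) = -10*(-2) + 14*Q = 20 + 14*Q)
(4629 - 5891)*(v(88, 57) + R(26)) = (4629 - 5891)*((20 + 14*88) + (48 + 3*26)) = -1262*((20 + 1232) + (48 + 78)) = -1262*(1252 + 126) = -1262*1378 = -1739036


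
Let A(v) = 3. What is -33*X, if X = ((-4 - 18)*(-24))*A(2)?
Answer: -52272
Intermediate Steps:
X = 1584 (X = ((-4 - 18)*(-24))*3 = -22*(-24)*3 = 528*3 = 1584)
-33*X = -33*1584 = -52272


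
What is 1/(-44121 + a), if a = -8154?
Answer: -1/52275 ≈ -1.9130e-5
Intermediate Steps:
1/(-44121 + a) = 1/(-44121 - 8154) = 1/(-52275) = -1/52275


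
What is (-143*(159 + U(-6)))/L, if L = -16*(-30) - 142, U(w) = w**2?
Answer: -165/2 ≈ -82.500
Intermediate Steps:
L = 338 (L = 480 - 142 = 338)
(-143*(159 + U(-6)))/L = -143*(159 + (-6)**2)/338 = -143*(159 + 36)*(1/338) = -143*195*(1/338) = -27885*1/338 = -165/2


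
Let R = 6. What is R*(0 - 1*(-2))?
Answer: 12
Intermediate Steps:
R*(0 - 1*(-2)) = 6*(0 - 1*(-2)) = 6*(0 + 2) = 6*2 = 12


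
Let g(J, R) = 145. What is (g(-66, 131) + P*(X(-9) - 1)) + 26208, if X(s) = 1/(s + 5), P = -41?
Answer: 105617/4 ≈ 26404.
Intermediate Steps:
X(s) = 1/(5 + s)
(g(-66, 131) + P*(X(-9) - 1)) + 26208 = (145 - 41*(1/(5 - 9) - 1)) + 26208 = (145 - 41*(1/(-4) - 1)) + 26208 = (145 - 41*(-¼ - 1)) + 26208 = (145 - 41*(-5/4)) + 26208 = (145 + 205/4) + 26208 = 785/4 + 26208 = 105617/4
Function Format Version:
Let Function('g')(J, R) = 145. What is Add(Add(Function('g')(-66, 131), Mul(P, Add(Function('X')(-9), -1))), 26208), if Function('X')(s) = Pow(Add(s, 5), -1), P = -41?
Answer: Rational(105617, 4) ≈ 26404.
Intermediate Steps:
Function('X')(s) = Pow(Add(5, s), -1)
Add(Add(Function('g')(-66, 131), Mul(P, Add(Function('X')(-9), -1))), 26208) = Add(Add(145, Mul(-41, Add(Pow(Add(5, -9), -1), -1))), 26208) = Add(Add(145, Mul(-41, Add(Pow(-4, -1), -1))), 26208) = Add(Add(145, Mul(-41, Add(Rational(-1, 4), -1))), 26208) = Add(Add(145, Mul(-41, Rational(-5, 4))), 26208) = Add(Add(145, Rational(205, 4)), 26208) = Add(Rational(785, 4), 26208) = Rational(105617, 4)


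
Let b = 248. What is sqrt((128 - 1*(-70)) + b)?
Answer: sqrt(446) ≈ 21.119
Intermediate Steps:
sqrt((128 - 1*(-70)) + b) = sqrt((128 - 1*(-70)) + 248) = sqrt((128 + 70) + 248) = sqrt(198 + 248) = sqrt(446)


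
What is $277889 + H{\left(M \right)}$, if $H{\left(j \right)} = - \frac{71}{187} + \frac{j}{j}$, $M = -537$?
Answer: $\frac{51965359}{187} \approx 2.7789 \cdot 10^{5}$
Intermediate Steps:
$H{\left(j \right)} = \frac{116}{187}$ ($H{\left(j \right)} = \left(-71\right) \frac{1}{187} + 1 = - \frac{71}{187} + 1 = \frac{116}{187}$)
$277889 + H{\left(M \right)} = 277889 + \frac{116}{187} = \frac{51965359}{187}$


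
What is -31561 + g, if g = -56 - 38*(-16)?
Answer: -31009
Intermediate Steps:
g = 552 (g = -56 + 608 = 552)
-31561 + g = -31561 + 552 = -31009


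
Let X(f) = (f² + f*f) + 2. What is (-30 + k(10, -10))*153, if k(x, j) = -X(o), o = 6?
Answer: -15912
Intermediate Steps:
X(f) = 2 + 2*f² (X(f) = (f² + f²) + 2 = 2*f² + 2 = 2 + 2*f²)
k(x, j) = -74 (k(x, j) = -(2 + 2*6²) = -(2 + 2*36) = -(2 + 72) = -1*74 = -74)
(-30 + k(10, -10))*153 = (-30 - 74)*153 = -104*153 = -15912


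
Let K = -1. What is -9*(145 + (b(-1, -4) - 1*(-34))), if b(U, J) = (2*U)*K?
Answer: -1629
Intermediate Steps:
b(U, J) = -2*U (b(U, J) = (2*U)*(-1) = -2*U)
-9*(145 + (b(-1, -4) - 1*(-34))) = -9*(145 + (-2*(-1) - 1*(-34))) = -9*(145 + (2 + 34)) = -9*(145 + 36) = -9*181 = -1629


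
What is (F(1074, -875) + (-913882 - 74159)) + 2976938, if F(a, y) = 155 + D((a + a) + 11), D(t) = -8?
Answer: 1989044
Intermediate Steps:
F(a, y) = 147 (F(a, y) = 155 - 8 = 147)
(F(1074, -875) + (-913882 - 74159)) + 2976938 = (147 + (-913882 - 74159)) + 2976938 = (147 - 988041) + 2976938 = -987894 + 2976938 = 1989044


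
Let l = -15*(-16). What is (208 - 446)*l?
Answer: -57120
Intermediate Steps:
l = 240
(208 - 446)*l = (208 - 446)*240 = -238*240 = -57120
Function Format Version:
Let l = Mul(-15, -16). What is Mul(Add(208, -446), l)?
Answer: -57120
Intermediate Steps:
l = 240
Mul(Add(208, -446), l) = Mul(Add(208, -446), 240) = Mul(-238, 240) = -57120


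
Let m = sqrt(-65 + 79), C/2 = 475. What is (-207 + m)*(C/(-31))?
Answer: 196650/31 - 950*sqrt(14)/31 ≈ 6228.9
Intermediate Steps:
C = 950 (C = 2*475 = 950)
m = sqrt(14) ≈ 3.7417
(-207 + m)*(C/(-31)) = (-207 + sqrt(14))*(950/(-31)) = (-207 + sqrt(14))*(950*(-1/31)) = (-207 + sqrt(14))*(-950/31) = 196650/31 - 950*sqrt(14)/31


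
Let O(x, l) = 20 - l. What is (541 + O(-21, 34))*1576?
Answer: 830552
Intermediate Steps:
(541 + O(-21, 34))*1576 = (541 + (20 - 1*34))*1576 = (541 + (20 - 34))*1576 = (541 - 14)*1576 = 527*1576 = 830552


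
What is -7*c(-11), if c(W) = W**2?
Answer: -847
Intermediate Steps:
-7*c(-11) = -7*(-11)**2 = -7*121 = -847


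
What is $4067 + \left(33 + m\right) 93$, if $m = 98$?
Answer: $16250$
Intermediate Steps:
$4067 + \left(33 + m\right) 93 = 4067 + \left(33 + 98\right) 93 = 4067 + 131 \cdot 93 = 4067 + 12183 = 16250$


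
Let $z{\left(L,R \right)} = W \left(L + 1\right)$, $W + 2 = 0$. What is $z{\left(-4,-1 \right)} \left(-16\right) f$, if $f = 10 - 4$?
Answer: $-576$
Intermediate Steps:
$W = -2$ ($W = -2 + 0 = -2$)
$f = 6$ ($f = 10 - 4 = 6$)
$z{\left(L,R \right)} = -2 - 2 L$ ($z{\left(L,R \right)} = - 2 \left(L + 1\right) = - 2 \left(1 + L\right) = -2 - 2 L$)
$z{\left(-4,-1 \right)} \left(-16\right) f = \left(-2 - -8\right) \left(-16\right) 6 = \left(-2 + 8\right) \left(-16\right) 6 = 6 \left(-16\right) 6 = \left(-96\right) 6 = -576$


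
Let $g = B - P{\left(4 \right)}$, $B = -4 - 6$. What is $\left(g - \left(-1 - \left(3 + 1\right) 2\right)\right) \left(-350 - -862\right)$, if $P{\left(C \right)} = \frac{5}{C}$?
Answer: $-1152$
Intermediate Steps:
$B = -10$ ($B = -4 - 6 = -10$)
$g = - \frac{45}{4}$ ($g = -10 - \frac{5}{4} = - \frac{45}{4} \approx -11.25$)
$\left(g - \left(-1 - \left(3 + 1\right) 2\right)\right) \left(-350 - -862\right) = \left(- \frac{45}{4} - \left(-1 - \left(3 + 1\right) 2\right)\right) \left(-350 - -862\right) = \left(- \frac{45}{4} + \left(4 \cdot 2 + 1\right)\right) \left(-350 + 862\right) = \left(- \frac{45}{4} + \left(8 + 1\right)\right) 512 = \left(- \frac{45}{4} + 9\right) 512 = \left(- \frac{9}{4}\right) 512 = -1152$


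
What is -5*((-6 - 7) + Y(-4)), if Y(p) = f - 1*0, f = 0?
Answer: 65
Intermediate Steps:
Y(p) = 0 (Y(p) = 0 - 1*0 = 0 + 0 = 0)
-5*((-6 - 7) + Y(-4)) = -5*((-6 - 7) + 0) = -5*(-13 + 0) = -5*(-13) = 65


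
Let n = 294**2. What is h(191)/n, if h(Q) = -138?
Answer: -23/14406 ≈ -0.0015966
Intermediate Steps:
n = 86436
h(191)/n = -138/86436 = -138*1/86436 = -23/14406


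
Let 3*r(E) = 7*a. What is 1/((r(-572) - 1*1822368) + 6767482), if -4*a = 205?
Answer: 12/59339933 ≈ 2.0222e-7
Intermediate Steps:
a = -205/4 (a = -¼*205 = -205/4 ≈ -51.250)
r(E) = -1435/12 (r(E) = (7*(-205/4))/3 = (⅓)*(-1435/4) = -1435/12)
1/((r(-572) - 1*1822368) + 6767482) = 1/((-1435/12 - 1*1822368) + 6767482) = 1/((-1435/12 - 1822368) + 6767482) = 1/(-21869851/12 + 6767482) = 1/(59339933/12) = 12/59339933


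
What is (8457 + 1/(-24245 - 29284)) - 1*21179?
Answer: -680995939/53529 ≈ -12722.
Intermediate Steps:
(8457 + 1/(-24245 - 29284)) - 1*21179 = (8457 + 1/(-53529)) - 21179 = (8457 - 1/53529) - 21179 = 452694752/53529 - 21179 = -680995939/53529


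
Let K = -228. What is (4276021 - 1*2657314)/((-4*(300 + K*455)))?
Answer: 539569/137920 ≈ 3.9122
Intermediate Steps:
(4276021 - 1*2657314)/((-4*(300 + K*455))) = (4276021 - 1*2657314)/((-4*(300 - 228*455))) = (4276021 - 2657314)/((-4*(300 - 103740))) = 1618707/((-4*(-103440))) = 1618707/413760 = 1618707*(1/413760) = 539569/137920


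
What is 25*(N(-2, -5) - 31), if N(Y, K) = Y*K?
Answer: -525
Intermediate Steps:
N(Y, K) = K*Y
25*(N(-2, -5) - 31) = 25*(-5*(-2) - 31) = 25*(10 - 31) = 25*(-21) = -525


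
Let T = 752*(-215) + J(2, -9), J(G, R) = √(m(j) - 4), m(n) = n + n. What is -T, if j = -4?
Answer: 161680 - 2*I*√3 ≈ 1.6168e+5 - 3.4641*I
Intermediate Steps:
m(n) = 2*n
J(G, R) = 2*I*√3 (J(G, R) = √(2*(-4) - 4) = √(-8 - 4) = √(-12) = 2*I*√3)
T = -161680 + 2*I*√3 (T = 752*(-215) + 2*I*√3 = -161680 + 2*I*√3 ≈ -1.6168e+5 + 3.4641*I)
-T = -(-161680 + 2*I*√3) = 161680 - 2*I*√3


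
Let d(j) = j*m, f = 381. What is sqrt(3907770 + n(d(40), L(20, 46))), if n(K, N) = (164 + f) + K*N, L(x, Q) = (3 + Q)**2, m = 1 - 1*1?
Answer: sqrt(3908315) ≈ 1976.9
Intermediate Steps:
m = 0 (m = 1 - 1 = 0)
d(j) = 0 (d(j) = j*0 = 0)
n(K, N) = 545 + K*N (n(K, N) = (164 + 381) + K*N = 545 + K*N)
sqrt(3907770 + n(d(40), L(20, 46))) = sqrt(3907770 + (545 + 0*(3 + 46)**2)) = sqrt(3907770 + (545 + 0*49**2)) = sqrt(3907770 + (545 + 0*2401)) = sqrt(3907770 + (545 + 0)) = sqrt(3907770 + 545) = sqrt(3908315)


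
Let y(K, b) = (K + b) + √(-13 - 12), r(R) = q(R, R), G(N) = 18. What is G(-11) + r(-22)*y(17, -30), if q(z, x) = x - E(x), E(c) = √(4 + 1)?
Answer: 18 - (-13 + 5*I)*(22 + √5) ≈ 333.07 - 121.18*I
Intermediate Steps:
E(c) = √5
q(z, x) = x - √5
r(R) = R - √5
y(K, b) = K + b + 5*I (y(K, b) = (K + b) + √(-25) = (K + b) + 5*I = K + b + 5*I)
G(-11) + r(-22)*y(17, -30) = 18 + (-22 - √5)*(17 - 30 + 5*I) = 18 + (-22 - √5)*(-13 + 5*I)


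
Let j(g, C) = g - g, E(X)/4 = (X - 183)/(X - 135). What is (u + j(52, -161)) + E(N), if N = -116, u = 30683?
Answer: 7702629/251 ≈ 30688.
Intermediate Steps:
E(X) = 4*(-183 + X)/(-135 + X) (E(X) = 4*((X - 183)/(X - 135)) = 4*((-183 + X)/(-135 + X)) = 4*(-183 + X)/(-135 + X))
j(g, C) = 0
(u + j(52, -161)) + E(N) = (30683 + 0) + 4*(-183 - 116)/(-135 - 116) = 30683 + 4*(-299)/(-251) = 30683 + 4*(-1/251)*(-299) = 30683 + 1196/251 = 7702629/251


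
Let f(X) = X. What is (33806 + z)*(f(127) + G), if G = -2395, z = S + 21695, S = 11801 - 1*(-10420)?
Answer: -176273496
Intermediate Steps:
S = 22221 (S = 11801 + 10420 = 22221)
z = 43916 (z = 22221 + 21695 = 43916)
(33806 + z)*(f(127) + G) = (33806 + 43916)*(127 - 2395) = 77722*(-2268) = -176273496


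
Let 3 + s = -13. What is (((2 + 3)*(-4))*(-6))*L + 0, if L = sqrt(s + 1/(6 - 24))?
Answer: 340*I*sqrt(2) ≈ 480.83*I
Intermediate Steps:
s = -16 (s = -3 - 13 = -16)
L = 17*I*sqrt(2)/6 (L = sqrt(-16 + 1/(6 - 24)) = sqrt(-16 + 1/(-18)) = sqrt(-16 - 1/18) = sqrt(-289/18) = 17*I*sqrt(2)/6 ≈ 4.0069*I)
(((2 + 3)*(-4))*(-6))*L + 0 = (((2 + 3)*(-4))*(-6))*(17*I*sqrt(2)/6) + 0 = ((5*(-4))*(-6))*(17*I*sqrt(2)/6) + 0 = (-20*(-6))*(17*I*sqrt(2)/6) + 0 = 120*(17*I*sqrt(2)/6) + 0 = 340*I*sqrt(2) + 0 = 340*I*sqrt(2)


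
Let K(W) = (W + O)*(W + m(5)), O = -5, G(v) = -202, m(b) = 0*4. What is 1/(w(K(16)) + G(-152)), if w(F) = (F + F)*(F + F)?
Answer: 1/123702 ≈ 8.0839e-6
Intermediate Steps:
m(b) = 0
K(W) = W*(-5 + W) (K(W) = (W - 5)*(W + 0) = (-5 + W)*W = W*(-5 + W))
w(F) = 4*F² (w(F) = (2*F)*(2*F) = 4*F²)
1/(w(K(16)) + G(-152)) = 1/(4*(16*(-5 + 16))² - 202) = 1/(4*(16*11)² - 202) = 1/(4*176² - 202) = 1/(4*30976 - 202) = 1/(123904 - 202) = 1/123702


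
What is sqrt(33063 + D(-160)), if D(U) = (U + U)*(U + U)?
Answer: sqrt(135463) ≈ 368.05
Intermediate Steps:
D(U) = 4*U**2 (D(U) = (2*U)*(2*U) = 4*U**2)
sqrt(33063 + D(-160)) = sqrt(33063 + 4*(-160)**2) = sqrt(33063 + 4*25600) = sqrt(33063 + 102400) = sqrt(135463)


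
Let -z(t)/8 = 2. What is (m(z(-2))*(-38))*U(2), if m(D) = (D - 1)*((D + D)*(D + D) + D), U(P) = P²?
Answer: 2604672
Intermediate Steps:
z(t) = -16 (z(t) = -8*2 = -16)
m(D) = (-1 + D)*(D + 4*D²) (m(D) = (-1 + D)*((2*D)*(2*D) + D) = (-1 + D)*(4*D² + D) = (-1 + D)*(D + 4*D²))
(m(z(-2))*(-38))*U(2) = (-16*(-1 - 3*(-16) + 4*(-16)²)*(-38))*2² = (-16*(-1 + 48 + 4*256)*(-38))*4 = (-16*(-1 + 48 + 1024)*(-38))*4 = (-16*1071*(-38))*4 = -17136*(-38)*4 = 651168*4 = 2604672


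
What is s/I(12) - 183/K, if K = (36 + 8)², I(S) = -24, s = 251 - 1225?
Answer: 235159/5808 ≈ 40.489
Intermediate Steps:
s = -974
K = 1936 (K = 44² = 1936)
s/I(12) - 183/K = -974/(-24) - 183/1936 = -974*(-1/24) - 183*1/1936 = 487/12 - 183/1936 = 235159/5808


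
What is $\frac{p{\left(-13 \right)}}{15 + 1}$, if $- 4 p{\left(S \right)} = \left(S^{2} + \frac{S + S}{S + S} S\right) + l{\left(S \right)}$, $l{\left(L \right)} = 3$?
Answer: $- \frac{159}{64} \approx -2.4844$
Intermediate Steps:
$p{\left(S \right)} = - \frac{3}{4} - \frac{S}{4} - \frac{S^{2}}{4}$ ($p{\left(S \right)} = - \frac{\left(S^{2} + \frac{S + S}{S + S} S\right) + 3}{4} = - \frac{\left(S^{2} + \frac{2 S}{2 S} S\right) + 3}{4} = - \frac{\left(S^{2} + 2 S \frac{1}{2 S} S\right) + 3}{4} = - \frac{\left(S^{2} + 1 S\right) + 3}{4} = - \frac{\left(S^{2} + S\right) + 3}{4} = - \frac{\left(S + S^{2}\right) + 3}{4} = - \frac{3 + S + S^{2}}{4} = - \frac{3}{4} - \frac{S}{4} - \frac{S^{2}}{4}$)
$\frac{p{\left(-13 \right)}}{15 + 1} = \frac{- \frac{3}{4} - - \frac{13}{4} - \frac{\left(-13\right)^{2}}{4}}{15 + 1} = \frac{- \frac{3}{4} + \frac{13}{4} - \frac{169}{4}}{16} = \frac{1}{16} \left(- \frac{159}{4}\right) = - \frac{159}{64}$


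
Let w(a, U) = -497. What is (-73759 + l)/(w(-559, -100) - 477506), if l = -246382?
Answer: 320141/478003 ≈ 0.66975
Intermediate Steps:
(-73759 + l)/(w(-559, -100) - 477506) = (-73759 - 246382)/(-497 - 477506) = -320141/(-478003) = -320141*(-1/478003) = 320141/478003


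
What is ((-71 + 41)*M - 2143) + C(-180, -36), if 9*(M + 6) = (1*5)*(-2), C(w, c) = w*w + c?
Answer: 91303/3 ≈ 30434.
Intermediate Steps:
C(w, c) = c + w² (C(w, c) = w² + c = c + w²)
M = -64/9 (M = -6 + ((1*5)*(-2))/9 = -6 + (5*(-2))/9 = -6 + (⅑)*(-10) = -6 - 10/9 = -64/9 ≈ -7.1111)
((-71 + 41)*M - 2143) + C(-180, -36) = ((-71 + 41)*(-64/9) - 2143) + (-36 + (-180)²) = (-30*(-64/9) - 2143) + (-36 + 32400) = (640/3 - 2143) + 32364 = -5789/3 + 32364 = 91303/3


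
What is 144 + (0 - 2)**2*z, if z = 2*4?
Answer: 176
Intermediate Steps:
z = 8
144 + (0 - 2)**2*z = 144 + (0 - 2)**2*8 = 144 + (-2)**2*8 = 144 + 4*8 = 144 + 32 = 176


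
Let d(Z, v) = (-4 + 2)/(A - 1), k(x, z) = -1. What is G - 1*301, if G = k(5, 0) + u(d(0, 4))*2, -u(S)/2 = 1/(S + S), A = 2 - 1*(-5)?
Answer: -296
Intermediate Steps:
A = 7 (A = 2 + 5 = 7)
d(Z, v) = -⅓ (d(Z, v) = (-4 + 2)/(7 - 1) = -2/6 = -2*⅙ = -⅓)
u(S) = -1/S (u(S) = -2/(S + S) = -2*1/(2*S) = -1/S)
G = 5 (G = -1 - 1/(-⅓)*2 = -1 - 1*(-3)*2 = -1 + 3*2 = -1 + 6 = 5)
G - 1*301 = 5 - 1*301 = 5 - 301 = -296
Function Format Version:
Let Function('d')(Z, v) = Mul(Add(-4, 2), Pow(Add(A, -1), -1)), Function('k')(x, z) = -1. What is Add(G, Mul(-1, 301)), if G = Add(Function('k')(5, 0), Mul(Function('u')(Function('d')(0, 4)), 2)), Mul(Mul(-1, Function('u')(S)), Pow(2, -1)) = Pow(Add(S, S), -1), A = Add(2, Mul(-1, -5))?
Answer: -296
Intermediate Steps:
A = 7 (A = Add(2, 5) = 7)
Function('d')(Z, v) = Rational(-1, 3) (Function('d')(Z, v) = Mul(Add(-4, 2), Pow(Add(7, -1), -1)) = Mul(-2, Pow(6, -1)) = Mul(-2, Rational(1, 6)) = Rational(-1, 3))
Function('u')(S) = Mul(-1, Pow(S, -1)) (Function('u')(S) = Mul(-2, Pow(Add(S, S), -1)) = Mul(-2, Pow(Mul(2, S), -1)) = Mul(-2, Mul(Rational(1, 2), Pow(S, -1))) = Mul(-1, Pow(S, -1)))
G = 5 (G = Add(-1, Mul(Mul(-1, Pow(Rational(-1, 3), -1)), 2)) = Add(-1, Mul(Mul(-1, -3), 2)) = Add(-1, Mul(3, 2)) = Add(-1, 6) = 5)
Add(G, Mul(-1, 301)) = Add(5, Mul(-1, 301)) = Add(5, -301) = -296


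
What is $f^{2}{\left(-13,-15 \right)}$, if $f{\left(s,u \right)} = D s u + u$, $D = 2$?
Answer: $140625$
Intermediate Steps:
$f{\left(s,u \right)} = u + 2 s u$ ($f{\left(s,u \right)} = 2 s u + u = u + 2 s u$)
$f^{2}{\left(-13,-15 \right)} = \left(- 15 \left(1 + 2 \left(-13\right)\right)\right)^{2} = \left(- 15 \left(1 - 26\right)\right)^{2} = \left(\left(-15\right) \left(-25\right)\right)^{2} = 375^{2} = 140625$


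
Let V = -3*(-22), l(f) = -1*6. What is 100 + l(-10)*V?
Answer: -296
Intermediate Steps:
l(f) = -6
V = 66
100 + l(-10)*V = 100 - 6*66 = 100 - 396 = -296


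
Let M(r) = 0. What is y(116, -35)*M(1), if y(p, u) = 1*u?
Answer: 0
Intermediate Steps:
y(p, u) = u
y(116, -35)*M(1) = -35*0 = 0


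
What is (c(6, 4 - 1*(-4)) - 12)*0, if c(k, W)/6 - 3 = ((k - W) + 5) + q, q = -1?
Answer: 0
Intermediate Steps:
c(k, W) = 42 - 6*W + 6*k (c(k, W) = 18 + 6*(((k - W) + 5) - 1) = 18 + 6*((5 + k - W) - 1) = 18 + 6*(4 + k - W) = 18 + (24 - 6*W + 6*k) = 42 - 6*W + 6*k)
(c(6, 4 - 1*(-4)) - 12)*0 = ((42 - 6*(4 - 1*(-4)) + 6*6) - 12)*0 = ((42 - 6*(4 + 4) + 36) - 12)*0 = ((42 - 6*8 + 36) - 12)*0 = ((42 - 48 + 36) - 12)*0 = (30 - 12)*0 = 18*0 = 0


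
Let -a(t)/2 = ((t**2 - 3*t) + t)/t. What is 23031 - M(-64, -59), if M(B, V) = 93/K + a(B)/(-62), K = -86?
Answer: 61409205/2666 ≈ 23034.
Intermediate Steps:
a(t) = -2*(t**2 - 2*t)/t (a(t) = -2*((t**2 - 3*t) + t)/t = -2*(t**2 - 2*t)/t)
M(B, V) = -3055/2666 + B/31 (M(B, V) = 93/(-86) + (4 - 2*B)/(-62) = 93*(-1/86) + (4 - 2*B)*(-1/62) = -93/86 + (-2/31 + B/31) = -3055/2666 + B/31)
23031 - M(-64, -59) = 23031 - (-3055/2666 + (1/31)*(-64)) = 23031 - (-3055/2666 - 64/31) = 23031 - 1*(-8559/2666) = 23031 + 8559/2666 = 61409205/2666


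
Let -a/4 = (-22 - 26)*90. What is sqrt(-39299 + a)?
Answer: I*sqrt(22019) ≈ 148.39*I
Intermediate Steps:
a = 17280 (a = -4*(-22 - 26)*90 = -(-192)*90 = -4*(-4320) = 17280)
sqrt(-39299 + a) = sqrt(-39299 + 17280) = sqrt(-22019) = I*sqrt(22019)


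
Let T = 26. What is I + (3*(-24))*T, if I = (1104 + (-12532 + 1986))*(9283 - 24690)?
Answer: 145471022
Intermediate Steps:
I = 145472894 (I = (1104 - 10546)*(-15407) = -9442*(-15407) = 145472894)
I + (3*(-24))*T = 145472894 + (3*(-24))*26 = 145472894 - 72*26 = 145472894 - 1872 = 145471022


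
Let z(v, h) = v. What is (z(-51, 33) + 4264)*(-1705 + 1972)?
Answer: 1124871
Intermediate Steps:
(z(-51, 33) + 4264)*(-1705 + 1972) = (-51 + 4264)*(-1705 + 1972) = 4213*267 = 1124871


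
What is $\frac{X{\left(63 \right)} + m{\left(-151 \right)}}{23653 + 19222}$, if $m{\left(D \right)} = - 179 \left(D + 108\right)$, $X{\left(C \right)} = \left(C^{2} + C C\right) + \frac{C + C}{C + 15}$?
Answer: $\frac{203276}{557375} \approx 0.3647$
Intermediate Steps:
$X{\left(C \right)} = 2 C^{2} + \frac{2 C}{15 + C}$ ($X{\left(C \right)} = \left(C^{2} + C^{2}\right) + \frac{2 C}{15 + C} = 2 C^{2} + \frac{2 C}{15 + C}$)
$m{\left(D \right)} = -19332 - 179 D$ ($m{\left(D \right)} = - 179 \left(108 + D\right) = -19332 - 179 D$)
$\frac{X{\left(63 \right)} + m{\left(-151 \right)}}{23653 + 19222} = \frac{2 \cdot 63 \frac{1}{15 + 63} \left(1 + 63^{2} + 15 \cdot 63\right) - -7697}{23653 + 19222} = \frac{2 \cdot 63 \cdot \frac{1}{78} \left(1 + 3969 + 945\right) + \left(-19332 + 27029\right)}{42875} = \left(2 \cdot 63 \cdot \frac{1}{78} \cdot 4915 + 7697\right) \frac{1}{42875} = \left(\frac{103215}{13} + 7697\right) \frac{1}{42875} = \frac{203276}{13} \cdot \frac{1}{42875} = \frac{203276}{557375}$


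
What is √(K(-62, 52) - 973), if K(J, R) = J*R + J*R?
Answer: I*√7421 ≈ 86.145*I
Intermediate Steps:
K(J, R) = 2*J*R
√(K(-62, 52) - 973) = √(2*(-62)*52 - 973) = √(-6448 - 973) = √(-7421) = I*√7421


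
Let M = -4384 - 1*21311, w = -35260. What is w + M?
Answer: -60955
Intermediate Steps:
M = -25695 (M = -4384 - 21311 = -25695)
w + M = -35260 - 25695 = -60955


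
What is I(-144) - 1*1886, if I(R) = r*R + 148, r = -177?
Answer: 23750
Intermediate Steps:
I(R) = 148 - 177*R (I(R) = -177*R + 148 = 148 - 177*R)
I(-144) - 1*1886 = (148 - 177*(-144)) - 1*1886 = (148 + 25488) - 1886 = 25636 - 1886 = 23750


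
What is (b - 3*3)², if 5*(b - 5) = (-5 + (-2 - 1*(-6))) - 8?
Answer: 841/25 ≈ 33.640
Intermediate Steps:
b = 16/5 (b = 5 + ((-5 + (-2 - 1*(-6))) - 8)/5 = 5 + ((-5 + (-2 + 6)) - 8)/5 = 5 + ((-5 + 4) - 8)/5 = 5 + (-1 - 8)/5 = 5 + (⅕)*(-9) = 5 - 9/5 = 16/5 ≈ 3.2000)
(b - 3*3)² = (16/5 - 3*3)² = (16/5 - 9)² = (-29/5)² = 841/25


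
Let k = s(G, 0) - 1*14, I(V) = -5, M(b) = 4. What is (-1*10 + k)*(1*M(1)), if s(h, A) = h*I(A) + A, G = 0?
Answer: -96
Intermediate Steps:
s(h, A) = A - 5*h (s(h, A) = h*(-5) + A = -5*h + A = A - 5*h)
k = -14 (k = (0 - 5*0) - 1*14 = (0 + 0) - 14 = 0 - 14 = -14)
(-1*10 + k)*(1*M(1)) = (-1*10 - 14)*(1*4) = (-10 - 14)*4 = -24*4 = -96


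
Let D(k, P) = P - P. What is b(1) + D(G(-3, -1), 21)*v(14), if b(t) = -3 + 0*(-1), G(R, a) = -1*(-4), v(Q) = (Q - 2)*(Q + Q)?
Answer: -3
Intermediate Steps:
v(Q) = 2*Q*(-2 + Q) (v(Q) = (-2 + Q)*(2*Q) = 2*Q*(-2 + Q))
G(R, a) = 4
D(k, P) = 0
b(t) = -3 (b(t) = -3 + 0 = -3)
b(1) + D(G(-3, -1), 21)*v(14) = -3 + 0*(2*14*(-2 + 14)) = -3 + 0*(2*14*12) = -3 + 0*336 = -3 + 0 = -3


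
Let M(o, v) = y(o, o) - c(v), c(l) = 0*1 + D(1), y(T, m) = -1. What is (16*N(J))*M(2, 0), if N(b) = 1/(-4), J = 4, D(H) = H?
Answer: 8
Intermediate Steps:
c(l) = 1 (c(l) = 0*1 + 1 = 0 + 1 = 1)
N(b) = -1/4
M(o, v) = -2 (M(o, v) = -1 - 1*1 = -1 - 1 = -2)
(16*N(J))*M(2, 0) = (16*(-1/4))*(-2) = -4*(-2) = 8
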